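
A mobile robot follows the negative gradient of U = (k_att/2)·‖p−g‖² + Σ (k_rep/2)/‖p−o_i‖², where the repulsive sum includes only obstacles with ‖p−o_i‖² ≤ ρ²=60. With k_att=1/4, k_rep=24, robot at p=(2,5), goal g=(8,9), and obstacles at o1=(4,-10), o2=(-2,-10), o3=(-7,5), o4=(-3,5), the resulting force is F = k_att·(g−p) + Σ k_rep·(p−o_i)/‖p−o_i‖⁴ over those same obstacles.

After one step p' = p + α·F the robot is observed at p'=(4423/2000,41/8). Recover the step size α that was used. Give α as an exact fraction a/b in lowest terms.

α = 1/8

F_att = 1/4·(g−p) = 1/4·(6,4) = (1.5000,1.0000)
o1: d²=229 > ρ²=60 → inactive
o2: d²=241 > ρ²=60 → inactive
o3: d²=81 > ρ²=60 → inactive
o4: d²=25 ≤ ρ²=60; F_rep = 24·(5,0)/25² = (0.1920,0.0000)
F = F_att + ΣF_rep = (1.6920,1.0000)
Δp = p'−p = (0.2115,0.1250); α = Δx/Fx = (423/2000) / (423/250) = 1/8
check: Δy/Fy = (1/8) / (1) = 1/8 ✓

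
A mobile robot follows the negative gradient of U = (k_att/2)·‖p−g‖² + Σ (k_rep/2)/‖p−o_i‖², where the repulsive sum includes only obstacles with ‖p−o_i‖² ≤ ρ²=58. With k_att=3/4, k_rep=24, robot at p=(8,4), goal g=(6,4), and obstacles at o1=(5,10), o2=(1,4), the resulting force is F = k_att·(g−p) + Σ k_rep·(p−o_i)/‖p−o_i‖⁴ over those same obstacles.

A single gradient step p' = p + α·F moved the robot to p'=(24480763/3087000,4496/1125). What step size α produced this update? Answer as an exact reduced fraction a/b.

α = 1/20

F_att = 3/4·(g−p) = 3/4·(-2,0) = (-1.5000,0.0000)
o1: d²=45 ≤ ρ²=58; F_rep = 24·(3,-6)/45² = (0.0356,-0.0711)
o2: d²=49 ≤ ρ²=58; F_rep = 24·(7,0)/49² = (0.0700,0.0000)
F = F_att + ΣF_rep = (-1.3945,-0.0711)
Δp = p'−p = (-0.0697,-0.0036); α = Δx/Fx = (-215237/3087000) / (-215237/154350) = 1/20
check: Δy/Fy = (-4/1125) / (-16/225) = 1/20 ✓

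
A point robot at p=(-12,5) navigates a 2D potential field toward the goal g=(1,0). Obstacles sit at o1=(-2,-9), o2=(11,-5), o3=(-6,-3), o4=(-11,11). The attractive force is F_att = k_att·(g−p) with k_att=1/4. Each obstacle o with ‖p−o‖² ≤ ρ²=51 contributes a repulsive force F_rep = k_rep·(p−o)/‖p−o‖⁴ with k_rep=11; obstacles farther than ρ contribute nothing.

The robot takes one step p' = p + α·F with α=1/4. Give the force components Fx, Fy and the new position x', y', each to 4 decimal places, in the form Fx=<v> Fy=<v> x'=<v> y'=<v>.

Fx=3.2420 Fy=-1.2982 x'=-11.1895 y'=4.6754

F_att = 1/4·(g−p) = 1/4·(13,-5) = (3.2500,-1.2500)
o1: d²=296 > ρ²=51 → inactive
o2: d²=629 > ρ²=51 → inactive
o3: d²=100 > ρ²=51 → inactive
o4: d²=37 ≤ ρ²=51; F_rep = 11·(-1,-6)/37² = (-0.0080,-0.0482)
F = F_att + ΣF_rep = (3.2420,-1.2982)
p' = p + 1/4·F = (-11.1895,4.6754)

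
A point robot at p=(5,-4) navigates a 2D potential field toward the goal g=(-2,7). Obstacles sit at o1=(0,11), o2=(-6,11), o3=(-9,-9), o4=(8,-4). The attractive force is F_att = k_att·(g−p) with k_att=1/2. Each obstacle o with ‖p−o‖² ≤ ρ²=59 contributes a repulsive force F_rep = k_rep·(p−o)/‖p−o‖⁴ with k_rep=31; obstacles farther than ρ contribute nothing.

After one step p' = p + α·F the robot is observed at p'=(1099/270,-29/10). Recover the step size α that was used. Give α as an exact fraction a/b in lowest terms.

F_att = 1/2·(g−p) = 1/2·(-7,11) = (-3.5000,5.5000)
o1: d²=250 > ρ²=59 → inactive
o2: d²=346 > ρ²=59 → inactive
o3: d²=221 > ρ²=59 → inactive
o4: d²=9 ≤ ρ²=59; F_rep = 31·(-3,0)/9² = (-1.1481,0.0000)
F = F_att + ΣF_rep = (-4.6481,5.5000)
Δp = p'−p = (-0.9296,1.1000); α = Δx/Fx = (-251/270) / (-251/54) = 1/5
check: Δy/Fy = (11/10) / (11/2) = 1/5 ✓

α = 1/5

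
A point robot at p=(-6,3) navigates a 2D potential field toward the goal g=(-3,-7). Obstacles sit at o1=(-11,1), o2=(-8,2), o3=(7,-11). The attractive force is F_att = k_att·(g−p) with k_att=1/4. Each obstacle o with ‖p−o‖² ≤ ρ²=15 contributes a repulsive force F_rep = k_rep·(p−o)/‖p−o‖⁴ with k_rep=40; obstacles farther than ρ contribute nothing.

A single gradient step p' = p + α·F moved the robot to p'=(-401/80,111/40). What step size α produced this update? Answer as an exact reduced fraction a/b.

F_att = 1/4·(g−p) = 1/4·(3,-10) = (0.7500,-2.5000)
o1: d²=29 > ρ²=15 → inactive
o2: d²=5 ≤ ρ²=15; F_rep = 40·(2,1)/5² = (3.2000,1.6000)
o3: d²=365 > ρ²=15 → inactive
F = F_att + ΣF_rep = (3.9500,-0.9000)
Δp = p'−p = (0.9875,-0.2250); α = Δx/Fx = (79/80) / (79/20) = 1/4
check: Δy/Fy = (-9/40) / (-9/10) = 1/4 ✓

α = 1/4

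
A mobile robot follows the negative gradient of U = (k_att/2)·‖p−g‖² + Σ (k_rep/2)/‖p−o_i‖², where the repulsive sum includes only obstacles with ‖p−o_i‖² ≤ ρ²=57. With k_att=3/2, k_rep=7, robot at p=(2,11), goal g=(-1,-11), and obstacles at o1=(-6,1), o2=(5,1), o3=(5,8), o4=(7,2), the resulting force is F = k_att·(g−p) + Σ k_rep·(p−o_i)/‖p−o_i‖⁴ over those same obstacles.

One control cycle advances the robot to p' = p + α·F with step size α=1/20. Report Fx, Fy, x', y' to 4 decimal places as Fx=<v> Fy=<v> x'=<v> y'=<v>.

Fx=-4.5648 Fy=-32.9352 x'=1.7718 y'=9.3532

F_att = 3/2·(g−p) = 3/2·(-3,-22) = (-4.5000,-33.0000)
o1: d²=164 > ρ²=57 → inactive
o2: d²=109 > ρ²=57 → inactive
o3: d²=18 ≤ ρ²=57; F_rep = 7·(-3,3)/18² = (-0.0648,0.0648)
o4: d²=106 > ρ²=57 → inactive
F = F_att + ΣF_rep = (-4.5648,-32.9352)
p' = p + 1/20·F = (1.7718,9.3532)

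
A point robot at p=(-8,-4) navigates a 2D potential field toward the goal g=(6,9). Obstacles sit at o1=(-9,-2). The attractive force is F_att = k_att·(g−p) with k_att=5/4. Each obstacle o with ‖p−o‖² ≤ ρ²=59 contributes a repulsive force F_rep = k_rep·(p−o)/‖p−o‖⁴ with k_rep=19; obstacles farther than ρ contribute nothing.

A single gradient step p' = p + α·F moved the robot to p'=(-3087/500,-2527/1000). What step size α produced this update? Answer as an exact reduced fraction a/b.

F_att = 5/4·(g−p) = 5/4·(14,13) = (17.5000,16.2500)
o1: d²=5 ≤ ρ²=59; F_rep = 19·(1,-2)/5² = (0.7600,-1.5200)
F = F_att + ΣF_rep = (18.2600,14.7300)
Δp = p'−p = (1.8260,1.4730); α = Δx/Fx = (913/500) / (913/50) = 1/10
check: Δy/Fy = (1473/1000) / (1473/100) = 1/10 ✓

α = 1/10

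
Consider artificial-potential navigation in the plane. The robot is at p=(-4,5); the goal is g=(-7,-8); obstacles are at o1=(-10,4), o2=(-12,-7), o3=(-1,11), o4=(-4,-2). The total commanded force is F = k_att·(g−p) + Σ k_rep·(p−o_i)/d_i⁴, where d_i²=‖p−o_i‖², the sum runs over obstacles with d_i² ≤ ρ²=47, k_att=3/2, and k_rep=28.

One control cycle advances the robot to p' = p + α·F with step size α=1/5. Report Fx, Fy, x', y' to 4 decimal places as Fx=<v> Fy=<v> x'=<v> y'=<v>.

F_att = 3/2·(g−p) = 3/2·(-3,-13) = (-4.5000,-19.5000)
o1: d²=37 ≤ ρ²=47; F_rep = 28·(6,1)/37² = (0.1227,0.0205)
o2: d²=208 > ρ²=47 → inactive
o3: d²=45 ≤ ρ²=47; F_rep = 28·(-3,-6)/45² = (-0.0415,-0.0830)
o4: d²=49 > ρ²=47 → inactive
F = F_att + ΣF_rep = (-4.4188,-19.5625)
p' = p + 1/5·F = (-4.8838,1.0875)

Fx=-4.4188 Fy=-19.5625 x'=-4.8838 y'=1.0875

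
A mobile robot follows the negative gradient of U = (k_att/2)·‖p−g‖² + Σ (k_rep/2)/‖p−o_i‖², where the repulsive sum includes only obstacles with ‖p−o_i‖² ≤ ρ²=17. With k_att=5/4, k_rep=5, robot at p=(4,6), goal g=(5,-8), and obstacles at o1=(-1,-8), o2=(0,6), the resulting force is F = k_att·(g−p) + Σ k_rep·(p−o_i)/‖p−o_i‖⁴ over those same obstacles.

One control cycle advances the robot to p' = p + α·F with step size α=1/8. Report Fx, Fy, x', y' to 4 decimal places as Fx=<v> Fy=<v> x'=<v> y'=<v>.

F_att = 5/4·(g−p) = 5/4·(1,-14) = (1.2500,-17.5000)
o1: d²=221 > ρ²=17 → inactive
o2: d²=16 ≤ ρ²=17; F_rep = 5·(4,0)/16² = (0.0781,0.0000)
F = F_att + ΣF_rep = (1.3281,-17.5000)
p' = p + 1/8·F = (4.1660,3.8125)

Fx=1.3281 Fy=-17.5000 x'=4.1660 y'=3.8125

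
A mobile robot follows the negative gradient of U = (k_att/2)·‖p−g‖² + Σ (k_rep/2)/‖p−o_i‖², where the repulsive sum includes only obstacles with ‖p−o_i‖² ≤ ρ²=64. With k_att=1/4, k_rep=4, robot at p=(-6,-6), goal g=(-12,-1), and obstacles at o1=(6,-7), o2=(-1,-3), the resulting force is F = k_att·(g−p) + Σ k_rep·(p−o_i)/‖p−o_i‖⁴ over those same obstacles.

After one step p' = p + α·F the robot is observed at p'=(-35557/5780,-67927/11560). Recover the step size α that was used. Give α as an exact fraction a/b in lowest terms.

α = 1/10

F_att = 1/4·(g−p) = 1/4·(-6,5) = (-1.5000,1.2500)
o1: d²=145 > ρ²=64 → inactive
o2: d²=34 ≤ ρ²=64; F_rep = 4·(-5,-3)/34² = (-0.0173,-0.0104)
F = F_att + ΣF_rep = (-1.5173,1.2396)
Δp = p'−p = (-0.1517,0.1240); α = Δx/Fx = (-877/5780) / (-877/578) = 1/10
check: Δy/Fy = (1433/11560) / (1433/1156) = 1/10 ✓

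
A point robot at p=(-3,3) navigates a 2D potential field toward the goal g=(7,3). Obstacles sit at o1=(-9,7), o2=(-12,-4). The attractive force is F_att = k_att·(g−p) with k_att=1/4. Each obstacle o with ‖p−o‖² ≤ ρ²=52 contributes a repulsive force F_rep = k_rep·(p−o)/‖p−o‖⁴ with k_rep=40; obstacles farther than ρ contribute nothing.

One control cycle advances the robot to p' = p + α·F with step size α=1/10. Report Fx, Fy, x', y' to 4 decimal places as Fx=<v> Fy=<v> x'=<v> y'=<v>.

F_att = 1/4·(g−p) = 1/4·(10,0) = (2.5000,0.0000)
o1: d²=52 ≤ ρ²=52; F_rep = 40·(6,-4)/52² = (0.0888,-0.0592)
o2: d²=130 > ρ²=52 → inactive
F = F_att + ΣF_rep = (2.5888,-0.0592)
p' = p + 1/10·F = (-2.7411,2.9941)

Fx=2.5888 Fy=-0.0592 x'=-2.7411 y'=2.9941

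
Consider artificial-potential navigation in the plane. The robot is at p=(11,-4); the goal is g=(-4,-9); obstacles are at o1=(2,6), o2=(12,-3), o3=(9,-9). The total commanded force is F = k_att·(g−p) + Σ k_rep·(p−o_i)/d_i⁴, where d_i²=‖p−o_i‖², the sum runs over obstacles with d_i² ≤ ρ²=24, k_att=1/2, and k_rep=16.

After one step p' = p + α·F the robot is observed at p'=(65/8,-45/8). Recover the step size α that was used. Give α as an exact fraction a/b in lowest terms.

F_att = 1/2·(g−p) = 1/2·(-15,-5) = (-7.5000,-2.5000)
o1: d²=181 > ρ²=24 → inactive
o2: d²=2 ≤ ρ²=24; F_rep = 16·(-1,-1)/2² = (-4.0000,-4.0000)
o3: d²=29 > ρ²=24 → inactive
F = F_att + ΣF_rep = (-11.5000,-6.5000)
Δp = p'−p = (-2.8750,-1.6250); α = Δx/Fx = (-23/8) / (-23/2) = 1/4
check: Δy/Fy = (-13/8) / (-13/2) = 1/4 ✓

α = 1/4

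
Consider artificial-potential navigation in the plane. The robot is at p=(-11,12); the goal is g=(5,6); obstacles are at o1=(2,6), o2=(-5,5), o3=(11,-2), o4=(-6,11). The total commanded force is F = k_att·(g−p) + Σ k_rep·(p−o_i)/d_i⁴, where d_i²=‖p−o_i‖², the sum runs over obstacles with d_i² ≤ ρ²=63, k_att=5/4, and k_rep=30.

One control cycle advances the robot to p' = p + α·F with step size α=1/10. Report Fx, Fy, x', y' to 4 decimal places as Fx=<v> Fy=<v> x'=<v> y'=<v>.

F_att = 5/4·(g−p) = 5/4·(16,-6) = (20.0000,-7.5000)
o1: d²=205 > ρ²=63 → inactive
o2: d²=85 > ρ²=63 → inactive
o3: d²=680 > ρ²=63 → inactive
o4: d²=26 ≤ ρ²=63; F_rep = 30·(-5,1)/26² = (-0.2219,0.0444)
F = F_att + ΣF_rep = (19.7781,-7.4556)
p' = p + 1/10·F = (-9.0222,11.2544)

Fx=19.7781 Fy=-7.4556 x'=-9.0222 y'=11.2544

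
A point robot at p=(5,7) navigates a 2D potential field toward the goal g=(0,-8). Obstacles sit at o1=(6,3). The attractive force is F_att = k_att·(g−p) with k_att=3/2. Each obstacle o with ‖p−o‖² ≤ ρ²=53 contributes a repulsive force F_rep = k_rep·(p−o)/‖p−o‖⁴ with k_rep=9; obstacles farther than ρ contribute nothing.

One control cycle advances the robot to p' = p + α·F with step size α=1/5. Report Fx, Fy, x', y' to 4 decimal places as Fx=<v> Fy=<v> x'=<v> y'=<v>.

F_att = 3/2·(g−p) = 3/2·(-5,-15) = (-7.5000,-22.5000)
o1: d²=17 ≤ ρ²=53; F_rep = 9·(-1,4)/17² = (-0.0311,0.1246)
F = F_att + ΣF_rep = (-7.5311,-22.3754)
p' = p + 1/5·F = (3.4938,2.5249)

Fx=-7.5311 Fy=-22.3754 x'=3.4938 y'=2.5249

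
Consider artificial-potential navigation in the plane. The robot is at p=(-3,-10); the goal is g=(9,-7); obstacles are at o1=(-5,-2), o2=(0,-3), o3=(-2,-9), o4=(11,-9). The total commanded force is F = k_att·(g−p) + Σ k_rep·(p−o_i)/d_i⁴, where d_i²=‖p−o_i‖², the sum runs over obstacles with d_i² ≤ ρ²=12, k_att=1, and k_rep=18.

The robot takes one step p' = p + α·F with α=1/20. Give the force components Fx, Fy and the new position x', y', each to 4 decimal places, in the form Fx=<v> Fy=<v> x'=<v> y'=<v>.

F_att = 1·(g−p) = 1·(12,3) = (12.0000,3.0000)
o1: d²=68 > ρ²=12 → inactive
o2: d²=58 > ρ²=12 → inactive
o3: d²=2 ≤ ρ²=12; F_rep = 18·(-1,-1)/2² = (-4.5000,-4.5000)
o4: d²=197 > ρ²=12 → inactive
F = F_att + ΣF_rep = (7.5000,-1.5000)
p' = p + 1/20·F = (-2.6250,-10.0750)

Fx=7.5000 Fy=-1.5000 x'=-2.6250 y'=-10.0750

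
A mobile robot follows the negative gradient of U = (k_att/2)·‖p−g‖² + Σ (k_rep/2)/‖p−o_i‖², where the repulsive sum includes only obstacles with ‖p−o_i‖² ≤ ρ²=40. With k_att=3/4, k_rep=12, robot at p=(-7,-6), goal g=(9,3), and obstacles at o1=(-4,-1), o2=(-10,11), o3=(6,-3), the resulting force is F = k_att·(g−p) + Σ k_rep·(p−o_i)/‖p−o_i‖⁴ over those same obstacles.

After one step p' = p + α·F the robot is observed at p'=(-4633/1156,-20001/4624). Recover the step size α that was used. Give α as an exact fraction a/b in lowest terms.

F_att = 3/4·(g−p) = 3/4·(16,9) = (12.0000,6.7500)
o1: d²=34 ≤ ρ²=40; F_rep = 12·(-3,-5)/34² = (-0.0311,-0.0519)
o2: d²=298 > ρ²=40 → inactive
o3: d²=178 > ρ²=40 → inactive
F = F_att + ΣF_rep = (11.9689,6.6981)
Δp = p'−p = (2.9922,1.6745); α = Δx/Fx = (3459/1156) / (3459/289) = 1/4
check: Δy/Fy = (7743/4624) / (7743/1156) = 1/4 ✓

α = 1/4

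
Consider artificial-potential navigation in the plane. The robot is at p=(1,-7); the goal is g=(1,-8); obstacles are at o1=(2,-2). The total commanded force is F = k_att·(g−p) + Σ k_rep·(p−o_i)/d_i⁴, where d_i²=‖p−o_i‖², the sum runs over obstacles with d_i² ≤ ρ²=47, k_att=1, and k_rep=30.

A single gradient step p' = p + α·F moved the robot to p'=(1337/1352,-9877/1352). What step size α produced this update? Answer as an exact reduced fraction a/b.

F_att = 1·(g−p) = 1·(0,-1) = (0.0000,-1.0000)
o1: d²=26 ≤ ρ²=47; F_rep = 30·(-1,-5)/26² = (-0.0444,-0.2219)
F = F_att + ΣF_rep = (-0.0444,-1.2219)
Δp = p'−p = (-0.0111,-0.3055); α = Δx/Fx = (-15/1352) / (-15/338) = 1/4
check: Δy/Fy = (-413/1352) / (-413/338) = 1/4 ✓

α = 1/4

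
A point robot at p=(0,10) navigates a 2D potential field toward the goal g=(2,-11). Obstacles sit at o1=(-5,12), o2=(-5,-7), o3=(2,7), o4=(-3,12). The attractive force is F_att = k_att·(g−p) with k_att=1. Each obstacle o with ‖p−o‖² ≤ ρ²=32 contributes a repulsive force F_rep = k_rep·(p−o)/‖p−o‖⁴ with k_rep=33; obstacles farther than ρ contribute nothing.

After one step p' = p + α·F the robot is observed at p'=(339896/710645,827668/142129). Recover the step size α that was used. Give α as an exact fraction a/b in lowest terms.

α = 1/5

F_att = 1·(g−p) = 1·(2,-21) = (2.0000,-21.0000)
o1: d²=29 ≤ ρ²=32; F_rep = 33·(5,-2)/29² = (0.1962,-0.0785)
o2: d²=314 > ρ²=32 → inactive
o3: d²=13 ≤ ρ²=32; F_rep = 33·(-2,3)/13² = (-0.3905,0.5858)
o4: d²=13 ≤ ρ²=32; F_rep = 33·(3,-2)/13² = (0.5858,-0.3905)
F = F_att + ΣF_rep = (2.3915,-20.8832)
Δp = p'−p = (0.4783,-4.1766); α = Δx/Fx = (339896/710645) / (339896/142129) = 1/5
check: Δy/Fy = (-593622/142129) / (-2968110/142129) = 1/5 ✓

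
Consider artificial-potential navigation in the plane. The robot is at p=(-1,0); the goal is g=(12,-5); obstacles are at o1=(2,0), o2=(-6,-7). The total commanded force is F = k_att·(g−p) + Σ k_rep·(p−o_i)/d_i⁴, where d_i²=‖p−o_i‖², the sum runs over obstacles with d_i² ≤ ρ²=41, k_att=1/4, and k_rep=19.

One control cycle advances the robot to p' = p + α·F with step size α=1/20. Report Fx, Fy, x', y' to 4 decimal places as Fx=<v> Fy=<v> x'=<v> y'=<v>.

Fx=2.5463 Fy=-1.2500 x'=-0.8727 y'=-0.0625

F_att = 1/4·(g−p) = 1/4·(13,-5) = (3.2500,-1.2500)
o1: d²=9 ≤ ρ²=41; F_rep = 19·(-3,0)/9² = (-0.7037,0.0000)
o2: d²=74 > ρ²=41 → inactive
F = F_att + ΣF_rep = (2.5463,-1.2500)
p' = p + 1/20·F = (-0.8727,-0.0625)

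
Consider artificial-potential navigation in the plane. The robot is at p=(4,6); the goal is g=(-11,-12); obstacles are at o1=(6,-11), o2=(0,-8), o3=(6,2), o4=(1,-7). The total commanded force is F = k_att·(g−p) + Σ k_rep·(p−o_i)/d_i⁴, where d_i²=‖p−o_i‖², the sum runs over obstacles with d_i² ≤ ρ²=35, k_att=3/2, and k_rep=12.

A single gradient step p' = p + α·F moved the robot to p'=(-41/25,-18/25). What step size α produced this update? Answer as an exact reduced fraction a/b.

F_att = 3/2·(g−p) = 3/2·(-15,-18) = (-22.5000,-27.0000)
o1: d²=293 > ρ²=35 → inactive
o2: d²=212 > ρ²=35 → inactive
o3: d²=20 ≤ ρ²=35; F_rep = 12·(-2,4)/20² = (-0.0600,0.1200)
o4: d²=178 > ρ²=35 → inactive
F = F_att + ΣF_rep = (-22.5600,-26.8800)
Δp = p'−p = (-5.6400,-6.7200); α = Δx/Fx = (-141/25) / (-564/25) = 1/4
check: Δy/Fy = (-168/25) / (-672/25) = 1/4 ✓

α = 1/4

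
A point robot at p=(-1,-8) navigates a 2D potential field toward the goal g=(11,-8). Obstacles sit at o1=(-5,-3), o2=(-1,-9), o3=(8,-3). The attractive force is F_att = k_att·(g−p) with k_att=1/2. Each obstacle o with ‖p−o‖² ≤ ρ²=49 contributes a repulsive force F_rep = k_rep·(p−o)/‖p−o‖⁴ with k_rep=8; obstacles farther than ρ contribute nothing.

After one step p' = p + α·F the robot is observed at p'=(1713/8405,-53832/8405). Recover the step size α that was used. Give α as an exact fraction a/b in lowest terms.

F_att = 1/2·(g−p) = 1/2·(12,0) = (6.0000,0.0000)
o1: d²=41 ≤ ρ²=49; F_rep = 8·(4,-5)/41² = (0.0190,-0.0238)
o2: d²=1 ≤ ρ²=49; F_rep = 8·(0,1)/1² = (0.0000,8.0000)
o3: d²=106 > ρ²=49 → inactive
F = F_att + ΣF_rep = (6.0190,7.9762)
Δp = p'−p = (1.2038,1.5952); α = Δx/Fx = (10118/8405) / (10118/1681) = 1/5
check: Δy/Fy = (13408/8405) / (13408/1681) = 1/5 ✓

α = 1/5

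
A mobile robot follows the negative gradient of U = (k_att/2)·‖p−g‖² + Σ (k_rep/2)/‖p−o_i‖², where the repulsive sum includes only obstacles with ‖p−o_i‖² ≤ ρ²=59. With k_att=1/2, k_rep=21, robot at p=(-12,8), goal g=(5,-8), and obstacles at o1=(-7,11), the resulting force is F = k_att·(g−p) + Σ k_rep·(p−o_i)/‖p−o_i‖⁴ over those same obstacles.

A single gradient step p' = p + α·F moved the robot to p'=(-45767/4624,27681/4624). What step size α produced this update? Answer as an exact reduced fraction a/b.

F_att = 1/2·(g−p) = 1/2·(17,-16) = (8.5000,-8.0000)
o1: d²=34 ≤ ρ²=59; F_rep = 21·(-5,-3)/34² = (-0.0908,-0.0545)
F = F_att + ΣF_rep = (8.4092,-8.0545)
Δp = p'−p = (2.1023,-2.0136); α = Δx/Fx = (9721/4624) / (9721/1156) = 1/4
check: Δy/Fy = (-9311/4624) / (-9311/1156) = 1/4 ✓

α = 1/4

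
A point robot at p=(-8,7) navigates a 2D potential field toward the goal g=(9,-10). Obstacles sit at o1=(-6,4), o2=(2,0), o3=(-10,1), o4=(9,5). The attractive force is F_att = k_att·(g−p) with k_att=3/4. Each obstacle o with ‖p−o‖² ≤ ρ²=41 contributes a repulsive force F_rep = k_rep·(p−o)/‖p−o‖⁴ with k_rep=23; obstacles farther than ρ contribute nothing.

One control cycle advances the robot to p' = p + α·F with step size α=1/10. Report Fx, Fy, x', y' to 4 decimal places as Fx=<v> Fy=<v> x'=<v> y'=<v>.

Fx=12.5066 Fy=-12.2555 x'=-6.7493 y'=5.7745

F_att = 3/4·(g−p) = 3/4·(17,-17) = (12.7500,-12.7500)
o1: d²=13 ≤ ρ²=41; F_rep = 23·(-2,3)/13² = (-0.2722,0.4083)
o2: d²=149 > ρ²=41 → inactive
o3: d²=40 ≤ ρ²=41; F_rep = 23·(2,6)/40² = (0.0288,0.0862)
o4: d²=293 > ρ²=41 → inactive
F = F_att + ΣF_rep = (12.5066,-12.2555)
p' = p + 1/10·F = (-6.7493,5.7745)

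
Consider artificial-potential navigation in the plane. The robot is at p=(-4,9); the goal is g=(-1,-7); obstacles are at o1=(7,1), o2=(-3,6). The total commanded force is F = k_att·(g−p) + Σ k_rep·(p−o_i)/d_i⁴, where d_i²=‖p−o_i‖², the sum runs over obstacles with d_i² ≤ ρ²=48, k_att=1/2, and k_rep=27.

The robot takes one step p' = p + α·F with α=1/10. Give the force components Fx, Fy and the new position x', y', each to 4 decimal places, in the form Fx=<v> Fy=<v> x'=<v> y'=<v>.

Fx=1.2300 Fy=-7.1900 x'=-3.8770 y'=8.2810

F_att = 1/2·(g−p) = 1/2·(3,-16) = (1.5000,-8.0000)
o1: d²=185 > ρ²=48 → inactive
o2: d²=10 ≤ ρ²=48; F_rep = 27·(-1,3)/10² = (-0.2700,0.8100)
F = F_att + ΣF_rep = (1.2300,-7.1900)
p' = p + 1/10·F = (-3.8770,8.2810)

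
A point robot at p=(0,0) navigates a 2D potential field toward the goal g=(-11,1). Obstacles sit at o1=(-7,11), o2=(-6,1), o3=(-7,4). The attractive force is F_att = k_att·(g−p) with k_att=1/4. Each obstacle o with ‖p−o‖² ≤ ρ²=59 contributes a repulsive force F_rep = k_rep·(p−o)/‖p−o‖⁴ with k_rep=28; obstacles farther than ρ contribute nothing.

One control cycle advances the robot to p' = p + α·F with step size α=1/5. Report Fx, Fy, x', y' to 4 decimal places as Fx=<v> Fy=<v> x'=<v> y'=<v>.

Fx=-2.6273 Fy=0.2295 x'=-0.5255 y'=0.0459

F_att = 1/4·(g−p) = 1/4·(-11,1) = (-2.7500,0.2500)
o1: d²=170 > ρ²=59 → inactive
o2: d²=37 ≤ ρ²=59; F_rep = 28·(6,-1)/37² = (0.1227,-0.0205)
o3: d²=65 > ρ²=59 → inactive
F = F_att + ΣF_rep = (-2.6273,0.2295)
p' = p + 1/5·F = (-0.5255,0.0459)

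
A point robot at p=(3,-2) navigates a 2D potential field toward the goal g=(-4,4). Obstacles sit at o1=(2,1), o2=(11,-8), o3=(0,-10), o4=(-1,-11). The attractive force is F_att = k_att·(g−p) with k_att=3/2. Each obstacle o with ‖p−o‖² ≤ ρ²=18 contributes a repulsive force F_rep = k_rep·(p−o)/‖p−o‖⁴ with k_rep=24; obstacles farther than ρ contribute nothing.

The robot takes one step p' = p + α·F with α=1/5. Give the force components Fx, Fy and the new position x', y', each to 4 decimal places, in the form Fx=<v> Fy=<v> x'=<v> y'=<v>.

F_att = 3/2·(g−p) = 3/2·(-7,6) = (-10.5000,9.0000)
o1: d²=10 ≤ ρ²=18; F_rep = 24·(1,-3)/10² = (0.2400,-0.7200)
o2: d²=100 > ρ²=18 → inactive
o3: d²=73 > ρ²=18 → inactive
o4: d²=97 > ρ²=18 → inactive
F = F_att + ΣF_rep = (-10.2600,8.2800)
p' = p + 1/5·F = (0.9480,-0.3440)

Fx=-10.2600 Fy=8.2800 x'=0.9480 y'=-0.3440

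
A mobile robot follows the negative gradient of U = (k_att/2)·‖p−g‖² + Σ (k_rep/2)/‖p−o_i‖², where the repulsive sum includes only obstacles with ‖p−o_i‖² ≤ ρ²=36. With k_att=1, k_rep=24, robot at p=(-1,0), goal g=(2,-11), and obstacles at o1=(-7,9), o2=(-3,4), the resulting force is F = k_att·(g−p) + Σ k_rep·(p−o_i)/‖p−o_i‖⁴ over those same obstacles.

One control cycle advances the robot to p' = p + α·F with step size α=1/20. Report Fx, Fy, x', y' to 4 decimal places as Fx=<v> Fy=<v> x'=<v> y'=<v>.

F_att = 1·(g−p) = 1·(3,-11) = (3.0000,-11.0000)
o1: d²=117 > ρ²=36 → inactive
o2: d²=20 ≤ ρ²=36; F_rep = 24·(2,-4)/20² = (0.1200,-0.2400)
F = F_att + ΣF_rep = (3.1200,-11.2400)
p' = p + 1/20·F = (-0.8440,-0.5620)

Fx=3.1200 Fy=-11.2400 x'=-0.8440 y'=-0.5620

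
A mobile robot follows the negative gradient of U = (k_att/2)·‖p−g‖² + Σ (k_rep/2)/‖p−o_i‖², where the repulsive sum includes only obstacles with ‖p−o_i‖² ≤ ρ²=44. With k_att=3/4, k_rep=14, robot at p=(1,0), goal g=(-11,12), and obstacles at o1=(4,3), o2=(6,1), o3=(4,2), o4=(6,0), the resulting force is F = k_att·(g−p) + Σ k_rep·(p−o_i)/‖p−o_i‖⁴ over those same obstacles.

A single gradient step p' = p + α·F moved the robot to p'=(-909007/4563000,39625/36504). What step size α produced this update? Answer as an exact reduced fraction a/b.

F_att = 3/4·(g−p) = 3/4·(-12,12) = (-9.0000,9.0000)
o1: d²=18 ≤ ρ²=44; F_rep = 14·(-3,-3)/18² = (-0.1296,-0.1296)
o2: d²=26 ≤ ρ²=44; F_rep = 14·(-5,-1)/26² = (-0.1036,-0.0207)
o3: d²=13 ≤ ρ²=44; F_rep = 14·(-3,-2)/13² = (-0.2485,-0.1657)
o4: d²=25 ≤ ρ²=44; F_rep = 14·(-5,0)/25² = (-0.1120,0.0000)
F = F_att + ΣF_rep = (-9.5937,8.6840)
Δp = p'−p = (-1.1992,1.0855); α = Δx/Fx = (-5472007/4563000) / (-5472007/570375) = 1/8
check: Δy/Fy = (39625/36504) / (39625/4563) = 1/8 ✓

α = 1/8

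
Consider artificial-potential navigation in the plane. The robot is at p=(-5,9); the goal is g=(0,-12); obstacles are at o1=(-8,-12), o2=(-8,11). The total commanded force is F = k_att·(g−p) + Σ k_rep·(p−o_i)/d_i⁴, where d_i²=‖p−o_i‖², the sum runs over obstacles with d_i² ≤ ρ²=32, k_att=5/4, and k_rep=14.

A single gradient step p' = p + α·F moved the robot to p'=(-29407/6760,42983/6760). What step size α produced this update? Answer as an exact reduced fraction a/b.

F_att = 5/4·(g−p) = 5/4·(5,-21) = (6.2500,-26.2500)
o1: d²=450 > ρ²=32 → inactive
o2: d²=13 ≤ ρ²=32; F_rep = 14·(3,-2)/13² = (0.2485,-0.1657)
F = F_att + ΣF_rep = (6.4985,-26.4157)
Δp = p'−p = (0.6499,-2.6416); α = Δx/Fx = (4393/6760) / (4393/676) = 1/10
check: Δy/Fy = (-17857/6760) / (-17857/676) = 1/10 ✓

α = 1/10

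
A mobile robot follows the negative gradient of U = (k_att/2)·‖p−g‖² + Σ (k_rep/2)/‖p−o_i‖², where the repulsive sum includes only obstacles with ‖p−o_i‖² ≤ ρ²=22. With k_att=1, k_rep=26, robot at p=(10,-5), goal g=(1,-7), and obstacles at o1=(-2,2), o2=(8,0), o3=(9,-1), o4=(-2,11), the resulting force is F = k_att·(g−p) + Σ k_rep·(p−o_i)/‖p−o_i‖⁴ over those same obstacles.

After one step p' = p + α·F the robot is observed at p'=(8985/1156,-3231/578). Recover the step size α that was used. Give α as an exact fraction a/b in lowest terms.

α = 1/4

F_att = 1·(g−p) = 1·(-9,-2) = (-9.0000,-2.0000)
o1: d²=193 > ρ²=22 → inactive
o2: d²=29 > ρ²=22 → inactive
o3: d²=17 ≤ ρ²=22; F_rep = 26·(1,-4)/17² = (0.0900,-0.3599)
o4: d²=400 > ρ²=22 → inactive
F = F_att + ΣF_rep = (-8.9100,-2.3599)
Δp = p'−p = (-2.2275,-0.5900); α = Δx/Fx = (-2575/1156) / (-2575/289) = 1/4
check: Δy/Fy = (-341/578) / (-682/289) = 1/4 ✓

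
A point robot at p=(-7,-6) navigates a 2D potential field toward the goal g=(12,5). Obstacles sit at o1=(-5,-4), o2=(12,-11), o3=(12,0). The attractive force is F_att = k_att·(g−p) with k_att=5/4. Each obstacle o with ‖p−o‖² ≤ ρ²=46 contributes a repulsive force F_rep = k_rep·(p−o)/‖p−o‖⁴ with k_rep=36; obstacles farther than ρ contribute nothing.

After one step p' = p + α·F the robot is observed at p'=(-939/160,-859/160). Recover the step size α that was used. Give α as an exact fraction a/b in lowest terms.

F_att = 5/4·(g−p) = 5/4·(19,11) = (23.7500,13.7500)
o1: d²=8 ≤ ρ²=46; F_rep = 36·(-2,-2)/8² = (-1.1250,-1.1250)
o2: d²=386 > ρ²=46 → inactive
o3: d²=397 > ρ²=46 → inactive
F = F_att + ΣF_rep = (22.6250,12.6250)
Δp = p'−p = (1.1313,0.6312); α = Δx/Fx = (181/160) / (181/8) = 1/20
check: Δy/Fy = (101/160) / (101/8) = 1/20 ✓

α = 1/20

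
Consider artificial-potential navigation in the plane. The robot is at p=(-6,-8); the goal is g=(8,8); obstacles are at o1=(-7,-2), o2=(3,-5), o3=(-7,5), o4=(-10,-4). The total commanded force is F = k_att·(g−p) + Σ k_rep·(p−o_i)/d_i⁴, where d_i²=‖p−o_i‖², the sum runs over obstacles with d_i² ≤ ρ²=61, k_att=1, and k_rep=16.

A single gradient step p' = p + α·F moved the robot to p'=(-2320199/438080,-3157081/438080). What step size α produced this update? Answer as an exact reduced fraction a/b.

F_att = 1·(g−p) = 1·(14,16) = (14.0000,16.0000)
o1: d²=37 ≤ ρ²=61; F_rep = 16·(1,-6)/37² = (0.0117,-0.0701)
o2: d²=90 > ρ²=61 → inactive
o3: d²=170 > ρ²=61 → inactive
o4: d²=32 ≤ ρ²=61; F_rep = 16·(4,-4)/32² = (0.0625,-0.0625)
F = F_att + ΣF_rep = (14.0742,15.8674)
Δp = p'−p = (0.7037,0.7934); α = Δx/Fx = (308281/438080) / (308281/21904) = 1/20
check: Δy/Fy = (347559/438080) / (347559/21904) = 1/20 ✓

α = 1/20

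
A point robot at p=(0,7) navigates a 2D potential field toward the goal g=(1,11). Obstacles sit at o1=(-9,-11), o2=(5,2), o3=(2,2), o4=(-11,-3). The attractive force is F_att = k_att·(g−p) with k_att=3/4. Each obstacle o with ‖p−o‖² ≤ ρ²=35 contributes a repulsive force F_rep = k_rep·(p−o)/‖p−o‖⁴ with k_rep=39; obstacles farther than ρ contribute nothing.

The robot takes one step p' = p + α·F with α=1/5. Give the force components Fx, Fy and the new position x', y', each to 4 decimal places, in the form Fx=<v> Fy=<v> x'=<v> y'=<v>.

F_att = 3/4·(g−p) = 3/4·(1,4) = (0.7500,3.0000)
o1: d²=405 > ρ²=35 → inactive
o2: d²=50 > ρ²=35 → inactive
o3: d²=29 ≤ ρ²=35; F_rep = 39·(-2,5)/29² = (-0.0927,0.2319)
o4: d²=221 > ρ²=35 → inactive
F = F_att + ΣF_rep = (0.6573,3.2319)
p' = p + 1/5·F = (0.1315,7.6464)

Fx=0.6573 Fy=3.2319 x'=0.1315 y'=7.6464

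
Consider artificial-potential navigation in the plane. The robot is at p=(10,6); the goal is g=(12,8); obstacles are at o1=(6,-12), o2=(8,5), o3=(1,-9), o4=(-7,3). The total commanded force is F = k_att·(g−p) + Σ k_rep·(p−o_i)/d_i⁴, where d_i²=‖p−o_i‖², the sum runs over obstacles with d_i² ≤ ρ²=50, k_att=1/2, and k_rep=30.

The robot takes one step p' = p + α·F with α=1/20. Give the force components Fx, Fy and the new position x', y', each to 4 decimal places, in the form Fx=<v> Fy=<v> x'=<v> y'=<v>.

Fx=3.4000 Fy=2.2000 x'=10.1700 y'=6.1100

F_att = 1/2·(g−p) = 1/2·(2,2) = (1.0000,1.0000)
o1: d²=340 > ρ²=50 → inactive
o2: d²=5 ≤ ρ²=50; F_rep = 30·(2,1)/5² = (2.4000,1.2000)
o3: d²=306 > ρ²=50 → inactive
o4: d²=298 > ρ²=50 → inactive
F = F_att + ΣF_rep = (3.4000,2.2000)
p' = p + 1/20·F = (10.1700,6.1100)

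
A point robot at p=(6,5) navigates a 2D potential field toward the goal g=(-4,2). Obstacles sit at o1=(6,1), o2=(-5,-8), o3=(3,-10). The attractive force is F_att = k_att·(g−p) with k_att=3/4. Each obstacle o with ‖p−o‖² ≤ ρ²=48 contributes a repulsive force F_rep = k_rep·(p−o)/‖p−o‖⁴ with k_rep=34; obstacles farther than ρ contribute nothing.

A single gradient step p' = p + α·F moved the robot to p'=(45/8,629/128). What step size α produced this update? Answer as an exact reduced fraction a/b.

α = 1/20

F_att = 3/4·(g−p) = 3/4·(-10,-3) = (-7.5000,-2.2500)
o1: d²=16 ≤ ρ²=48; F_rep = 34·(0,4)/16² = (0.0000,0.5312)
o2: d²=290 > ρ²=48 → inactive
o3: d²=234 > ρ²=48 → inactive
F = F_att + ΣF_rep = (-7.5000,-1.7188)
Δp = p'−p = (-0.3750,-0.0859); α = Δx/Fx = (-3/8) / (-15/2) = 1/20
check: Δy/Fy = (-11/128) / (-55/32) = 1/20 ✓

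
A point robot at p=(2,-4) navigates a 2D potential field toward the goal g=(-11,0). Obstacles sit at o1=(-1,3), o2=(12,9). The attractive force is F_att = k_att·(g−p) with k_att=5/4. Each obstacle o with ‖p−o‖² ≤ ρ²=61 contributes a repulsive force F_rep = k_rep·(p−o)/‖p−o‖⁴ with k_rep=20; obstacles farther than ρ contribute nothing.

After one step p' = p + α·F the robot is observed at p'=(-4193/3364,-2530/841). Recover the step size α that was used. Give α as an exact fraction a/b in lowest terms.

F_att = 5/4·(g−p) = 5/4·(-13,4) = (-16.2500,5.0000)
o1: d²=58 ≤ ρ²=61; F_rep = 20·(3,-7)/58² = (0.0178,-0.0416)
o2: d²=269 > ρ²=61 → inactive
F = F_att + ΣF_rep = (-16.2322,4.9584)
Δp = p'−p = (-3.2464,0.9917); α = Δx/Fx = (-10921/3364) / (-54605/3364) = 1/5
check: Δy/Fy = (834/841) / (4170/841) = 1/5 ✓

α = 1/5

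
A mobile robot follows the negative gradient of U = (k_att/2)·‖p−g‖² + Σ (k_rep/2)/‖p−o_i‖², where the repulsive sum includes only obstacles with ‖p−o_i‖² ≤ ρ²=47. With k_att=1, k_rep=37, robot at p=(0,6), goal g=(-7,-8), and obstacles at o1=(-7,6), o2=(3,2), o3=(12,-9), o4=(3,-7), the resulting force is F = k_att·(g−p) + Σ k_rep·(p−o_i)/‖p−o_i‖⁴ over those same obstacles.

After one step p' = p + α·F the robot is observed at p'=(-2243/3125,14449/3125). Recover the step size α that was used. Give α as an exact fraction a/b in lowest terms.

F_att = 1·(g−p) = 1·(-7,-14) = (-7.0000,-14.0000)
o1: d²=49 > ρ²=47 → inactive
o2: d²=25 ≤ ρ²=47; F_rep = 37·(-3,4)/25² = (-0.1776,0.2368)
o3: d²=369 > ρ²=47 → inactive
o4: d²=178 > ρ²=47 → inactive
F = F_att + ΣF_rep = (-7.1776,-13.7632)
Δp = p'−p = (-0.7178,-1.3763); α = Δx/Fx = (-2243/3125) / (-4486/625) = 1/10
check: Δy/Fy = (-4301/3125) / (-8602/625) = 1/10 ✓

α = 1/10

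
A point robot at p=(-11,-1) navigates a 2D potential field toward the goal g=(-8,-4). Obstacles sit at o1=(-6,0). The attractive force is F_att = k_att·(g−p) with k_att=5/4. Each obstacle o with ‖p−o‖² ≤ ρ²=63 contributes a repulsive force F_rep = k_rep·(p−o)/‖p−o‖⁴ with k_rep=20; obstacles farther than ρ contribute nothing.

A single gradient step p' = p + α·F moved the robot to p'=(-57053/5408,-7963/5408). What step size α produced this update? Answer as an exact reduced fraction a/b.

α = 1/8

F_att = 5/4·(g−p) = 5/4·(3,-3) = (3.7500,-3.7500)
o1: d²=26 ≤ ρ²=63; F_rep = 20·(-5,-1)/26² = (-0.1479,-0.0296)
F = F_att + ΣF_rep = (3.6021,-3.7796)
Δp = p'−p = (0.4503,-0.4724); α = Δx/Fx = (2435/5408) / (2435/676) = 1/8
check: Δy/Fy = (-2555/5408) / (-2555/676) = 1/8 ✓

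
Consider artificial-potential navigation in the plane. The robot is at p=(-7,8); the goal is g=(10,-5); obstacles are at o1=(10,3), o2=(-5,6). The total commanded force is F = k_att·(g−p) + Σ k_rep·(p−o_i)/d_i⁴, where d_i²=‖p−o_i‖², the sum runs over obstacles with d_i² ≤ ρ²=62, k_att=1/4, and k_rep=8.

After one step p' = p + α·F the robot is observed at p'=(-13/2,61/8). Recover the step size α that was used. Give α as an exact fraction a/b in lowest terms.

α = 1/8

F_att = 1/4·(g−p) = 1/4·(17,-13) = (4.2500,-3.2500)
o1: d²=314 > ρ²=62 → inactive
o2: d²=8 ≤ ρ²=62; F_rep = 8·(-2,2)/8² = (-0.2500,0.2500)
F = F_att + ΣF_rep = (4.0000,-3.0000)
Δp = p'−p = (0.5000,-0.3750); α = Δx/Fx = (1/2) / (4) = 1/8
check: Δy/Fy = (-3/8) / (-3) = 1/8 ✓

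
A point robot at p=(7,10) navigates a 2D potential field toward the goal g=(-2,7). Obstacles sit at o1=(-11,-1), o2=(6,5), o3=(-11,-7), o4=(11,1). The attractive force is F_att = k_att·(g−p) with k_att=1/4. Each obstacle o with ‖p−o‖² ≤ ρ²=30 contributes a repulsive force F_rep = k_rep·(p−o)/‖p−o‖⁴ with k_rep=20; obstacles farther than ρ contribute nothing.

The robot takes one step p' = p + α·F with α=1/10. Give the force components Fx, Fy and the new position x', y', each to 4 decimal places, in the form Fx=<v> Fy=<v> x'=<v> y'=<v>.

Fx=-2.2204 Fy=-0.6021 x'=6.7780 y'=9.9398

F_att = 1/4·(g−p) = 1/4·(-9,-3) = (-2.2500,-0.7500)
o1: d²=445 > ρ²=30 → inactive
o2: d²=26 ≤ ρ²=30; F_rep = 20·(1,5)/26² = (0.0296,0.1479)
o3: d²=613 > ρ²=30 → inactive
o4: d²=97 > ρ²=30 → inactive
F = F_att + ΣF_rep = (-2.2204,-0.6021)
p' = p + 1/10·F = (6.7780,9.9398)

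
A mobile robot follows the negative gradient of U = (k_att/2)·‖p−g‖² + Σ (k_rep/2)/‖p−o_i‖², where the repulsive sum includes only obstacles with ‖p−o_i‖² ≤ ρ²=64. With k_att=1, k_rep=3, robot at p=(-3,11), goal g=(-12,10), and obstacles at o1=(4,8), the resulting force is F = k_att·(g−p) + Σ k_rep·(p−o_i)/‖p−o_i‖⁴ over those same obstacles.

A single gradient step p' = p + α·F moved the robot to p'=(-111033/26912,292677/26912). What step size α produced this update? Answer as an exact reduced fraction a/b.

α = 1/8

F_att = 1·(g−p) = 1·(-9,-1) = (-9.0000,-1.0000)
o1: d²=58 ≤ ρ²=64; F_rep = 3·(-7,3)/58² = (-0.0062,0.0027)
F = F_att + ΣF_rep = (-9.0062,-0.9973)
Δp = p'−p = (-1.1258,-0.1247); α = Δx/Fx = (-30297/26912) / (-30297/3364) = 1/8
check: Δy/Fy = (-3355/26912) / (-3355/3364) = 1/8 ✓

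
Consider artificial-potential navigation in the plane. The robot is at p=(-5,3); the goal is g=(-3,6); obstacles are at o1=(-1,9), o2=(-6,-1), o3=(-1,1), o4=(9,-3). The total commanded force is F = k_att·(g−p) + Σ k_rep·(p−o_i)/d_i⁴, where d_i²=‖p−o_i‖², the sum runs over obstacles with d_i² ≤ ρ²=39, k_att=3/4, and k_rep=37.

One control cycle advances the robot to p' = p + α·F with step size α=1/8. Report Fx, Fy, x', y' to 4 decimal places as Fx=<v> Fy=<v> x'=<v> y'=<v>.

Fx=1.2580 Fy=2.9471 x'=-4.8427 y'=3.3684

F_att = 3/4·(g−p) = 3/4·(2,3) = (1.5000,2.2500)
o1: d²=52 > ρ²=39 → inactive
o2: d²=17 ≤ ρ²=39; F_rep = 37·(1,4)/17² = (0.1280,0.5121)
o3: d²=20 ≤ ρ²=39; F_rep = 37·(-4,2)/20² = (-0.3700,0.1850)
o4: d²=232 > ρ²=39 → inactive
F = F_att + ΣF_rep = (1.2580,2.9471)
p' = p + 1/8·F = (-4.8427,3.3684)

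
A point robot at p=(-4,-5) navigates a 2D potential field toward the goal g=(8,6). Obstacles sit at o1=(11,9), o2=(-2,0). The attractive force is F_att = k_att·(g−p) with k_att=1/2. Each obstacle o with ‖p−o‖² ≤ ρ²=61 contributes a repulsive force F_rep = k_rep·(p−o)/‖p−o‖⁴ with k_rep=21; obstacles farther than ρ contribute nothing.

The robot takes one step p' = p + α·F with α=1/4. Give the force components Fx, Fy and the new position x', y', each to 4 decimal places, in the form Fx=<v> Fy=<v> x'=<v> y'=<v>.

Fx=5.9501 Fy=5.3751 x'=-2.5125 y'=-3.6562

F_att = 1/2·(g−p) = 1/2·(12,11) = (6.0000,5.5000)
o1: d²=421 > ρ²=61 → inactive
o2: d²=29 ≤ ρ²=61; F_rep = 21·(-2,-5)/29² = (-0.0499,-0.1249)
F = F_att + ΣF_rep = (5.9501,5.3751)
p' = p + 1/4·F = (-2.5125,-3.6562)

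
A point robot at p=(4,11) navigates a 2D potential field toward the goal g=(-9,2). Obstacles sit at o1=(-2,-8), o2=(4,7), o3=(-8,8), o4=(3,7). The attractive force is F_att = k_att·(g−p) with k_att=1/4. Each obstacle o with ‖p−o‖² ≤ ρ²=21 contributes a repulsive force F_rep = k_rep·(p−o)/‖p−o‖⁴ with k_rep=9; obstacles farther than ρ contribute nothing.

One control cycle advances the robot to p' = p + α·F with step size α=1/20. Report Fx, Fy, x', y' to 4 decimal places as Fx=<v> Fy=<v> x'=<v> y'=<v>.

Fx=-3.2189 Fy=-1.9848 x'=3.8391 y'=10.9008

F_att = 1/4·(g−p) = 1/4·(-13,-9) = (-3.2500,-2.2500)
o1: d²=397 > ρ²=21 → inactive
o2: d²=16 ≤ ρ²=21; F_rep = 9·(0,4)/16² = (0.0000,0.1406)
o3: d²=153 > ρ²=21 → inactive
o4: d²=17 ≤ ρ²=21; F_rep = 9·(1,4)/17² = (0.0311,0.1246)
F = F_att + ΣF_rep = (-3.2189,-1.9848)
p' = p + 1/20·F = (3.8391,10.9008)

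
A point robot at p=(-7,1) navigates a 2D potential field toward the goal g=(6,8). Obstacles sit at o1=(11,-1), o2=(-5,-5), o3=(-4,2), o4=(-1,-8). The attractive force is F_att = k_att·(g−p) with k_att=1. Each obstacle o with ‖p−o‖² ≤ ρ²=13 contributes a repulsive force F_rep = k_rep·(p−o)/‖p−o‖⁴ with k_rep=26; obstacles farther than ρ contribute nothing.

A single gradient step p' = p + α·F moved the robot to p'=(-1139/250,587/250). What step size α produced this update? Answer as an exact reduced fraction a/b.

F_att = 1·(g−p) = 1·(13,7) = (13.0000,7.0000)
o1: d²=328 > ρ²=13 → inactive
o2: d²=40 > ρ²=13 → inactive
o3: d²=10 ≤ ρ²=13; F_rep = 26·(-3,-1)/10² = (-0.7800,-0.2600)
o4: d²=117 > ρ²=13 → inactive
F = F_att + ΣF_rep = (12.2200,6.7400)
Δp = p'−p = (2.4440,1.3480); α = Δx/Fx = (611/250) / (611/50) = 1/5
check: Δy/Fy = (337/250) / (337/50) = 1/5 ✓

α = 1/5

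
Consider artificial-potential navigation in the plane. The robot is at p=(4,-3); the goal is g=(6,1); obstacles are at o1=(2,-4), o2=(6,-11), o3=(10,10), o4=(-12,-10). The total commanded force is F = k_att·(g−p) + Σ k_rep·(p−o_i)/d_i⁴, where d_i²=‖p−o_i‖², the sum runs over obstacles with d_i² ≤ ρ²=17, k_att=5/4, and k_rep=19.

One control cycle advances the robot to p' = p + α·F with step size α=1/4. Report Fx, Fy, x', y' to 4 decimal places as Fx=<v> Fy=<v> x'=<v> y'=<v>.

F_att = 5/4·(g−p) = 5/4·(2,4) = (2.5000,5.0000)
o1: d²=5 ≤ ρ²=17; F_rep = 19·(2,1)/5² = (1.5200,0.7600)
o2: d²=68 > ρ²=17 → inactive
o3: d²=205 > ρ²=17 → inactive
o4: d²=305 > ρ²=17 → inactive
F = F_att + ΣF_rep = (4.0200,5.7600)
p' = p + 1/4·F = (5.0050,-1.5600)

Fx=4.0200 Fy=5.7600 x'=5.0050 y'=-1.5600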